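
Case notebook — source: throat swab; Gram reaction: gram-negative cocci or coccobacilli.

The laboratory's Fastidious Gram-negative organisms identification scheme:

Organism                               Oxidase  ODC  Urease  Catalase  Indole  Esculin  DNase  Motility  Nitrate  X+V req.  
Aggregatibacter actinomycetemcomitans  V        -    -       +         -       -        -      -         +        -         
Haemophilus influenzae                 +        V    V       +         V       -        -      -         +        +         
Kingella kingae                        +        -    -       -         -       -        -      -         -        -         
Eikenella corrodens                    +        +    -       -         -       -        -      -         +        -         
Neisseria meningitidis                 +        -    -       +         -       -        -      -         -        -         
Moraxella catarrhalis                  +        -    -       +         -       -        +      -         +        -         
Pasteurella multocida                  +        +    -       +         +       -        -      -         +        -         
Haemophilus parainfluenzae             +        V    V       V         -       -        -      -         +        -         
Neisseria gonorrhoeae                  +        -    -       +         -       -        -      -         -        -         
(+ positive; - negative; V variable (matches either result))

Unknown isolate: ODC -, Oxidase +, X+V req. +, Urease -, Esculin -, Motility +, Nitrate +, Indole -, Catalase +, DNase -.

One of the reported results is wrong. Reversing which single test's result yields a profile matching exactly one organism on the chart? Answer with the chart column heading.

Motility

As reported, no row in the chart matches all 10 reactions.
Reversing Nitrate → still no organism matches.
Reversing X+V req. → still no organism matches.
Reversing Catalase → still no organism matches.
Reversing Oxidase → still no organism matches.
Reversing ODC → still no organism matches.
Reversing Esculin → still no organism matches.
Reversing Urease → still no organism matches.
Reversing Indole → still no organism matches.
Reversing Motility (to -) → unique match: Haemophilus influenzae.
Reversing DNase → still no organism matches.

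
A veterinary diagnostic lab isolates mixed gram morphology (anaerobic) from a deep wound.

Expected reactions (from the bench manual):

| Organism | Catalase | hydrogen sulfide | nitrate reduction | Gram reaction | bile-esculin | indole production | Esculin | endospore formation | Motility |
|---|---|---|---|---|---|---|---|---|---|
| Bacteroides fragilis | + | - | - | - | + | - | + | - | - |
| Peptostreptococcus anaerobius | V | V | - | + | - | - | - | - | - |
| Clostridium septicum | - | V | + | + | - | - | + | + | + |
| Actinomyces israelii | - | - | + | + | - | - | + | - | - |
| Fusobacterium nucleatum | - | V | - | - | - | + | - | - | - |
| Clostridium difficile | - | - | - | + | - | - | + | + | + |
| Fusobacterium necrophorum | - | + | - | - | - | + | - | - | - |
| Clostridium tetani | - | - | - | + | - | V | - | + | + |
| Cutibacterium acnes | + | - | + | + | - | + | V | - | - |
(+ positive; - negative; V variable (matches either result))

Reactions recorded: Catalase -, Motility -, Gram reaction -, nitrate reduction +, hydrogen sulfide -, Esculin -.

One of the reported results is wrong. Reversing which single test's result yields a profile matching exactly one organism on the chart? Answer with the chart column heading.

nitrate reduction

As reported, no row in the chart matches all 6 reactions.
Reversing Motility → still no organism matches.
Reversing Gram reaction → still no organism matches.
Reversing hydrogen sulfide → still no organism matches.
Reversing Esculin → still no organism matches.
Reversing nitrate reduction (to -) → unique match: Fusobacterium nucleatum.
Reversing Catalase → still no organism matches.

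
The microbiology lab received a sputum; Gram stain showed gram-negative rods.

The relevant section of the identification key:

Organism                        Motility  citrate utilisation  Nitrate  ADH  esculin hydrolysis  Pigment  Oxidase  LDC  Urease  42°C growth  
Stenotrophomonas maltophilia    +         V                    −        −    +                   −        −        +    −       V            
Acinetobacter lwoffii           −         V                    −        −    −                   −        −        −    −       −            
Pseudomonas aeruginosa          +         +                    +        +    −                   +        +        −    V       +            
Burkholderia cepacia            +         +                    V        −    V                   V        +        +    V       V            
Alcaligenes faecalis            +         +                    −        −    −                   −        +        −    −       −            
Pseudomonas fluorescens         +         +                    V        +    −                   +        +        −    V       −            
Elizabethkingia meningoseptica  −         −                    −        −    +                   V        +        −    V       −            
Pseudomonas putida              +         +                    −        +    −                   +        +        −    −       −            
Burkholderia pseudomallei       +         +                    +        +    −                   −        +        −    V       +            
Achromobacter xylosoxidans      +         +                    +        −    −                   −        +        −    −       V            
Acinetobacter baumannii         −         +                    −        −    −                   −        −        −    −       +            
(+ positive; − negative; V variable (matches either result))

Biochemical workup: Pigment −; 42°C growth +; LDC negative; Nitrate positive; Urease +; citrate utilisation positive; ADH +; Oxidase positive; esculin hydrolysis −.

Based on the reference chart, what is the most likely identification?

Oxidase +: excludes Stenotrophomonas maltophilia, Acinetobacter lwoffii, Acinetobacter baumannii — 8 left.
citrate utilisation +: excludes Elizabethkingia meningoseptica — 7 left.
Urease +: excludes Alcaligenes faecalis, Pseudomonas putida, Achromobacter xylosoxidans — 4 left.
LDC −: excludes Burkholderia cepacia — 3 left.
Pigment −: excludes Pseudomonas aeruginosa, Pseudomonas fluorescens — 1 left.
42°C growth +: the one remaining candidate is consistent.
ADH +: the one remaining candidate is consistent.
Nitrate +: the one remaining candidate is consistent.
esculin hydrolysis −: the one remaining candidate is consistent.

Burkholderia pseudomallei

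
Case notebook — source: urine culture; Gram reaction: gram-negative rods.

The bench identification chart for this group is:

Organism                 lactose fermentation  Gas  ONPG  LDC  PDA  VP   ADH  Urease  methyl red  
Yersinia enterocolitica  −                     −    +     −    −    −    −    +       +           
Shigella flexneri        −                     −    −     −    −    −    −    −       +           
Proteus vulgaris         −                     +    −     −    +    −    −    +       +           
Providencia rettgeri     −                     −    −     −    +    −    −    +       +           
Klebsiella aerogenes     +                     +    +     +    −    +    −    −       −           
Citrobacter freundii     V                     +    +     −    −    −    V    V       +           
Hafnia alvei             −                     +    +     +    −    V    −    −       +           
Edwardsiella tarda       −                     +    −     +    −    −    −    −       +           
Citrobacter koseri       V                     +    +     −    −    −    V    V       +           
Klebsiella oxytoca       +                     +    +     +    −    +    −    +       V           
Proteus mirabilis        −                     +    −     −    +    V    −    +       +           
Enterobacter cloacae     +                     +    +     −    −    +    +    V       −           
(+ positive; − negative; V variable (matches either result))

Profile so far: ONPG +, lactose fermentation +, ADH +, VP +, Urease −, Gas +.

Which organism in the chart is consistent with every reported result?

Enterobacter cloacae

ADH +: excludes 9 organisms — 3 left.
Urease −: all 3 remaining candidates are consistent.
lactose fermentation +: all 3 remaining candidates are consistent.
ONPG +: all 3 remaining candidates are consistent.
VP +: excludes Citrobacter freundii, Citrobacter koseri — 1 left.
Gas +: the one remaining candidate is consistent.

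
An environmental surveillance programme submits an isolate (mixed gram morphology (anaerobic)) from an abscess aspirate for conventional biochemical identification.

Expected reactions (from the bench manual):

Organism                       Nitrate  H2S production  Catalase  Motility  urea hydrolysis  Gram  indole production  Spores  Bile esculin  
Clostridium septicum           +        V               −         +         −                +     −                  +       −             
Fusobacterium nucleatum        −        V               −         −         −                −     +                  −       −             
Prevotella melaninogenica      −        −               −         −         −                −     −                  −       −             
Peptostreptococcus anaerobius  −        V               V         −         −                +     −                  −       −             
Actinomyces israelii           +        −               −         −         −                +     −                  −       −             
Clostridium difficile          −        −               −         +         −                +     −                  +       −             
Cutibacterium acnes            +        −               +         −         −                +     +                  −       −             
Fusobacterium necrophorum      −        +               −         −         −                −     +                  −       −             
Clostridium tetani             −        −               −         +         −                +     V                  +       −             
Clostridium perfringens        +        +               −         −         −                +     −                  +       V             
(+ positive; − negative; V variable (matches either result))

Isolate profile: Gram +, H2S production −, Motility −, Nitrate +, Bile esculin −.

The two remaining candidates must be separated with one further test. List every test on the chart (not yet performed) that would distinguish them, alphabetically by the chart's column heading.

Catalase, indole production

Bile esculin −: all 10 remaining candidates are consistent.
Gram +: excludes Fusobacterium nucleatum, Prevotella melaninogenica, Fusobacterium necrophorum — 7 left.
Nitrate +: excludes Peptostreptococcus anaerobius, Clostridium difficile, Clostridium tetani — 4 left.
H2S production −: excludes Clostridium perfringens — 3 left.
Motility −: excludes Clostridium septicum — 2 left.
Two candidates remain: Actinomyces israelii and Cutibacterium acnes.
  Catalase: Actinomyces israelii −, Cutibacterium acnes + — discriminates.
  urea hydrolysis: − vs − — same for both, does not separate.
  indole production: Actinomyces israelii −, Cutibacterium acnes + — discriminates.
  Spores: − vs − — same for both, does not separate.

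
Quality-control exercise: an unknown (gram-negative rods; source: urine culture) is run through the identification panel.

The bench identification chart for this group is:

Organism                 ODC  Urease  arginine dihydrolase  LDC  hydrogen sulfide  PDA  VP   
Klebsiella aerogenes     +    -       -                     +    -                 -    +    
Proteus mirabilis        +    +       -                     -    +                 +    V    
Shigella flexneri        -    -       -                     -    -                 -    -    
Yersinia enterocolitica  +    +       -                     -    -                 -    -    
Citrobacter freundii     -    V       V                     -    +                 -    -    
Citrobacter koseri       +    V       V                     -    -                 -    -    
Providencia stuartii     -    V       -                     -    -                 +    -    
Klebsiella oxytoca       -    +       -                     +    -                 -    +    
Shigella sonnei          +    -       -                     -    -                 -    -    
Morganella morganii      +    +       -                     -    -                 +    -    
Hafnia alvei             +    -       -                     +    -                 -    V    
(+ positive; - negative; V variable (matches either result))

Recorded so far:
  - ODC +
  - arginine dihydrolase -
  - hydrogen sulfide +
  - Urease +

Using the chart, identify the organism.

Proteus mirabilis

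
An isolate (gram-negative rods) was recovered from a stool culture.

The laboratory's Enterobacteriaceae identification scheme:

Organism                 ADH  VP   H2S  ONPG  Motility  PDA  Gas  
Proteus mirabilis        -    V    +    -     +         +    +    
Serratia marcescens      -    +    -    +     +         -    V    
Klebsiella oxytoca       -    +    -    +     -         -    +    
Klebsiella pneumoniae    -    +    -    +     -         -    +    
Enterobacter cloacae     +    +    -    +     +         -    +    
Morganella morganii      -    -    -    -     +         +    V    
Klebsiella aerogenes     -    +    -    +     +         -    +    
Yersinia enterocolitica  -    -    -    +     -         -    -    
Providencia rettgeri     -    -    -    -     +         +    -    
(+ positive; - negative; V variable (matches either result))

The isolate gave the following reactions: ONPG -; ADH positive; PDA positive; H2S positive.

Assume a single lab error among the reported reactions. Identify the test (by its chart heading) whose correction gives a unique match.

As reported, no row in the chart matches all 4 reactions.
Reversing ONPG → still no organism matches.
Reversing H2S → still no organism matches.
Reversing PDA → still no organism matches.
Reversing ADH (to -) → unique match: Proteus mirabilis.

ADH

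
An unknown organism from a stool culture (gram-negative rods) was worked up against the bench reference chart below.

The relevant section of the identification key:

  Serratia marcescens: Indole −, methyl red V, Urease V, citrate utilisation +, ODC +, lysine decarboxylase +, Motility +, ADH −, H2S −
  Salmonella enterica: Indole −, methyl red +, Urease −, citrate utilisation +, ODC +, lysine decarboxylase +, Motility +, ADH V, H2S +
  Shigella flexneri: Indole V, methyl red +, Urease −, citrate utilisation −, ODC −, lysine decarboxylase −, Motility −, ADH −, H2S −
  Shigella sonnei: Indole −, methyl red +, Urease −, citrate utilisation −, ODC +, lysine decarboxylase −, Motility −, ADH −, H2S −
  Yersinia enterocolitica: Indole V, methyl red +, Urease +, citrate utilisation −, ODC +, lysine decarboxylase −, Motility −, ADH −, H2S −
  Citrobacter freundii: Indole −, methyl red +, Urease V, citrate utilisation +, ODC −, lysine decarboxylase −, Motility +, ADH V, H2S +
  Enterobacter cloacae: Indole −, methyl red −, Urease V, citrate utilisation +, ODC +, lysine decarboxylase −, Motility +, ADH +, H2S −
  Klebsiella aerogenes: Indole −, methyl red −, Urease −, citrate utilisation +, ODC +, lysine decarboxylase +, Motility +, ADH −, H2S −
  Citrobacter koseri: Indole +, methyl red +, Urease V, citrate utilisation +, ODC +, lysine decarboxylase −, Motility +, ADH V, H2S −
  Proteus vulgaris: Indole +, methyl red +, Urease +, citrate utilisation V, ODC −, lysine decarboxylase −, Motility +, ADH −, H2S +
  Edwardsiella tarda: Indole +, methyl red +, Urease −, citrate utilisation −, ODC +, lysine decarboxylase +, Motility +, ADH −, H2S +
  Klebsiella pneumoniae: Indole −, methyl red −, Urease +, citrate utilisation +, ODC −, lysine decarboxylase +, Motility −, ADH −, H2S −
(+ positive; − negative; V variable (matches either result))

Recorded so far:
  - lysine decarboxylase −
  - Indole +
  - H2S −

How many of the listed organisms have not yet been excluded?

Indole +: excludes 7 organisms — 5 left.
H2S −: excludes Proteus vulgaris, Edwardsiella tarda — 3 left.
lysine decarboxylase −: all 3 remaining candidates are consistent.
Still consistent: Citrobacter koseri, Shigella flexneri, Yersinia enterocolitica.

3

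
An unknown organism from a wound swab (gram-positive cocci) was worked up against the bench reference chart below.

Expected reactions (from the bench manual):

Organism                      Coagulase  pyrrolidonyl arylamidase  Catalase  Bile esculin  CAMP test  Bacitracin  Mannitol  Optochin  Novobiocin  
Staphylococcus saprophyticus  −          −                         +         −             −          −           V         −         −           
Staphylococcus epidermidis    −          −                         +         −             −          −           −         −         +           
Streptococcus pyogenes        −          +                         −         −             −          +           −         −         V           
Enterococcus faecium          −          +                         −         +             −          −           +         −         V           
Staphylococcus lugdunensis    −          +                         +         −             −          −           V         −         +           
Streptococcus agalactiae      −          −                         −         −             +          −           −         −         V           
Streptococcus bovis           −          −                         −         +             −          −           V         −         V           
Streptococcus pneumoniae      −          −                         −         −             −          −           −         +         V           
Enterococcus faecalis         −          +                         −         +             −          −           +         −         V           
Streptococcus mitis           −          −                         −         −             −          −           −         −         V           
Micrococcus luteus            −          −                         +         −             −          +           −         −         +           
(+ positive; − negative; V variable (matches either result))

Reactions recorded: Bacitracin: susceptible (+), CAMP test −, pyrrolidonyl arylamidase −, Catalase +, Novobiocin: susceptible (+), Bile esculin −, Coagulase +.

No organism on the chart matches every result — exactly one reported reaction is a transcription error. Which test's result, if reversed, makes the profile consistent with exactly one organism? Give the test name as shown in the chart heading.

Coagulase

As reported, no row in the chart matches all 7 reactions.
Reversing CAMP test → still no organism matches.
Reversing Bile esculin → still no organism matches.
Reversing Catalase → still no organism matches.
Reversing Coagulase (to −) → unique match: Micrococcus luteus.
Reversing Novobiocin → still no organism matches.
Reversing pyrrolidonyl arylamidase → still no organism matches.
Reversing Bacitracin → still no organism matches.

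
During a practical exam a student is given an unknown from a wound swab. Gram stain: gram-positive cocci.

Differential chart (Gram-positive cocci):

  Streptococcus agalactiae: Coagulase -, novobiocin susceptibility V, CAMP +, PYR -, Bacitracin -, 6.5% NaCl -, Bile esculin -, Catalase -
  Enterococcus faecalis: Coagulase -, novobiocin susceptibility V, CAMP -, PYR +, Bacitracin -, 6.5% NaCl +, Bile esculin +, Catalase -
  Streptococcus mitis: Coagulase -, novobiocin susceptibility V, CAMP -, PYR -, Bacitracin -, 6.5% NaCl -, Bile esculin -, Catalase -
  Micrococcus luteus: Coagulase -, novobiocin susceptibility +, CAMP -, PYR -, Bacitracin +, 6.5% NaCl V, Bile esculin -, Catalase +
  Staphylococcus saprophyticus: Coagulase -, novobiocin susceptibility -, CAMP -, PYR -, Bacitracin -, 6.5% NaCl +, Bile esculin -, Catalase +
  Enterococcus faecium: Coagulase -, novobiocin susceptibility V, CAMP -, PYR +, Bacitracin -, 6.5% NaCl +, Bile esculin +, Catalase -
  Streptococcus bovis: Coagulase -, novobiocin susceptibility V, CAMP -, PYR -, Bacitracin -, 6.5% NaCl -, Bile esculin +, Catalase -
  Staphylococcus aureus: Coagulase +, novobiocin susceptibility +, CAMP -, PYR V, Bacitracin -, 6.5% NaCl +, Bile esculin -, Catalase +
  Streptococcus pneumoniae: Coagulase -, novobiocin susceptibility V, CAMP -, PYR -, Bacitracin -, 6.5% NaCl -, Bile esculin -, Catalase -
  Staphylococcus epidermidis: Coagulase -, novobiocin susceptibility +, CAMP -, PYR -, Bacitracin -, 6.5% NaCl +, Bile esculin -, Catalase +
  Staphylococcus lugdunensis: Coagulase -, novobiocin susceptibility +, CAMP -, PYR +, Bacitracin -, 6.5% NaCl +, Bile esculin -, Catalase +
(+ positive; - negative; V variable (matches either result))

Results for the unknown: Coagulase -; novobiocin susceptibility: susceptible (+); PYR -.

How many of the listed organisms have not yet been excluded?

6

PYR -: excludes Enterococcus faecalis, Enterococcus faecium, Staphylococcus lugdunensis — 8 left.
novobiocin susceptibility +: excludes Staphylococcus saprophyticus — 7 left.
Coagulase -: excludes Staphylococcus aureus — 6 left.
Still consistent: Micrococcus luteus, Staphylococcus epidermidis, Streptococcus agalactiae, Streptococcus bovis, Streptococcus mitis, Streptococcus pneumoniae.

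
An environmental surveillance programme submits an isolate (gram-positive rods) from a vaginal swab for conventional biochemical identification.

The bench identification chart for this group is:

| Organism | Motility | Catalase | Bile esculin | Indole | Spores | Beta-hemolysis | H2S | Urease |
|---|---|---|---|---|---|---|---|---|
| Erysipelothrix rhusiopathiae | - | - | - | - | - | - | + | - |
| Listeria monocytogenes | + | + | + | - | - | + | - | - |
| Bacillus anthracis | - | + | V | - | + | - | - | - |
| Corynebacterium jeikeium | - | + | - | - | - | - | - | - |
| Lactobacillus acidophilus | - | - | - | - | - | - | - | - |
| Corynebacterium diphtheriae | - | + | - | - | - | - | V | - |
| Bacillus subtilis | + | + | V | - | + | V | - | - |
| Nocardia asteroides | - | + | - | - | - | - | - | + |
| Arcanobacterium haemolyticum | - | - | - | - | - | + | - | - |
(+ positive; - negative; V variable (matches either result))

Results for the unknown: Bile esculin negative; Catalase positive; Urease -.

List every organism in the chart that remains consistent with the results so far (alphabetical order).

Bile esculin -: excludes Listeria monocytogenes — 8 left.
Urease -: excludes Nocardia asteroides — 7 left.
Catalase +: excludes Erysipelothrix rhusiopathiae, Lactobacillus acidophilus, Arcanobacterium haemolyticum — 4 left.

Bacillus anthracis, Bacillus subtilis, Corynebacterium diphtheriae, Corynebacterium jeikeium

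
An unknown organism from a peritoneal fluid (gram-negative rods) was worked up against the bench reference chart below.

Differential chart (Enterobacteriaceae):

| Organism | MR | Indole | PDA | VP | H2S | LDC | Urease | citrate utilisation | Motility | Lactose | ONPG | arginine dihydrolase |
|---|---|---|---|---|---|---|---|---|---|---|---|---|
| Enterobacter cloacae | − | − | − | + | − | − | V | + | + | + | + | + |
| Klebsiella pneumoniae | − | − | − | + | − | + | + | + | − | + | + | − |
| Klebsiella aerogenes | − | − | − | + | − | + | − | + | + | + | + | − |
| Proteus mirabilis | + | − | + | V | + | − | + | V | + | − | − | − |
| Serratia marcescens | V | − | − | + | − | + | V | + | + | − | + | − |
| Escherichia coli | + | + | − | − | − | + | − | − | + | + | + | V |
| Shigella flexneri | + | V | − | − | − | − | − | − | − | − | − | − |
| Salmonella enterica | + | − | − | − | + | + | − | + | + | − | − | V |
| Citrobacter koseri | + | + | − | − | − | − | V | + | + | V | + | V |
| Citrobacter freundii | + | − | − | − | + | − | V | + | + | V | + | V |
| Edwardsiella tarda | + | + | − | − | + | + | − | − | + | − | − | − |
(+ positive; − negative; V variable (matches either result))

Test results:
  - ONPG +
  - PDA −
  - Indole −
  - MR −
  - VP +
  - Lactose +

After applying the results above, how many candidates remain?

ONPG +: excludes Proteus mirabilis, Shigella flexneri, Salmonella enterica, Edwardsiella tarda — 7 left.
VP +: excludes Escherichia coli, Citrobacter koseri, Citrobacter freundii — 4 left.
PDA −: all 4 remaining candidates are consistent.
MR −: all 4 remaining candidates are consistent.
Indole −: all 4 remaining candidates are consistent.
Lactose +: excludes Serratia marcescens — 3 left.
Still consistent: Enterobacter cloacae, Klebsiella aerogenes, Klebsiella pneumoniae.

3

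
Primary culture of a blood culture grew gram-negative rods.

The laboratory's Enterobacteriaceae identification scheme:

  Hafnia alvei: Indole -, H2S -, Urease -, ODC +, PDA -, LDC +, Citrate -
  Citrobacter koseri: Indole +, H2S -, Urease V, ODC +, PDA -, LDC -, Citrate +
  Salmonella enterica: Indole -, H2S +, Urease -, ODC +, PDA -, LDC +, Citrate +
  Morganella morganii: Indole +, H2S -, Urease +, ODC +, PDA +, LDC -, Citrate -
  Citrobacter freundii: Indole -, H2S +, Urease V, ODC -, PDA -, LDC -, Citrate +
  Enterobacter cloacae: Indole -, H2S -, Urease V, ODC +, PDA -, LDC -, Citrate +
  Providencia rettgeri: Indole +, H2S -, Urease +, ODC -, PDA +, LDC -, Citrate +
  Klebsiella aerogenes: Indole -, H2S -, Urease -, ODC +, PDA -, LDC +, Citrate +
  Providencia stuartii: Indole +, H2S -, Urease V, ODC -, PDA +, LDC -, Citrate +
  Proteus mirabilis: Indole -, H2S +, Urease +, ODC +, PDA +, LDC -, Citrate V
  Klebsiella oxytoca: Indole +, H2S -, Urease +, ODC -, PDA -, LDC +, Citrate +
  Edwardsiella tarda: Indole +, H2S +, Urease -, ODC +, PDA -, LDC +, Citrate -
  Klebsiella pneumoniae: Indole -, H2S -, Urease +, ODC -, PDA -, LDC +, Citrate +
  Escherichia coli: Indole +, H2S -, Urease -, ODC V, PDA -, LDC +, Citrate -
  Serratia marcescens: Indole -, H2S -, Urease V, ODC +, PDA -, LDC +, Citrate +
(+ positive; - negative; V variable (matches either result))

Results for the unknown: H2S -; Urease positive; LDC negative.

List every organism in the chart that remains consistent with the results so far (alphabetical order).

Citrobacter koseri, Enterobacter cloacae, Morganella morganii, Providencia rettgeri, Providencia stuartii

LDC -: excludes 8 organisms — 7 left.
Urease +: all 7 remaining candidates are consistent.
H2S -: excludes Citrobacter freundii, Proteus mirabilis — 5 left.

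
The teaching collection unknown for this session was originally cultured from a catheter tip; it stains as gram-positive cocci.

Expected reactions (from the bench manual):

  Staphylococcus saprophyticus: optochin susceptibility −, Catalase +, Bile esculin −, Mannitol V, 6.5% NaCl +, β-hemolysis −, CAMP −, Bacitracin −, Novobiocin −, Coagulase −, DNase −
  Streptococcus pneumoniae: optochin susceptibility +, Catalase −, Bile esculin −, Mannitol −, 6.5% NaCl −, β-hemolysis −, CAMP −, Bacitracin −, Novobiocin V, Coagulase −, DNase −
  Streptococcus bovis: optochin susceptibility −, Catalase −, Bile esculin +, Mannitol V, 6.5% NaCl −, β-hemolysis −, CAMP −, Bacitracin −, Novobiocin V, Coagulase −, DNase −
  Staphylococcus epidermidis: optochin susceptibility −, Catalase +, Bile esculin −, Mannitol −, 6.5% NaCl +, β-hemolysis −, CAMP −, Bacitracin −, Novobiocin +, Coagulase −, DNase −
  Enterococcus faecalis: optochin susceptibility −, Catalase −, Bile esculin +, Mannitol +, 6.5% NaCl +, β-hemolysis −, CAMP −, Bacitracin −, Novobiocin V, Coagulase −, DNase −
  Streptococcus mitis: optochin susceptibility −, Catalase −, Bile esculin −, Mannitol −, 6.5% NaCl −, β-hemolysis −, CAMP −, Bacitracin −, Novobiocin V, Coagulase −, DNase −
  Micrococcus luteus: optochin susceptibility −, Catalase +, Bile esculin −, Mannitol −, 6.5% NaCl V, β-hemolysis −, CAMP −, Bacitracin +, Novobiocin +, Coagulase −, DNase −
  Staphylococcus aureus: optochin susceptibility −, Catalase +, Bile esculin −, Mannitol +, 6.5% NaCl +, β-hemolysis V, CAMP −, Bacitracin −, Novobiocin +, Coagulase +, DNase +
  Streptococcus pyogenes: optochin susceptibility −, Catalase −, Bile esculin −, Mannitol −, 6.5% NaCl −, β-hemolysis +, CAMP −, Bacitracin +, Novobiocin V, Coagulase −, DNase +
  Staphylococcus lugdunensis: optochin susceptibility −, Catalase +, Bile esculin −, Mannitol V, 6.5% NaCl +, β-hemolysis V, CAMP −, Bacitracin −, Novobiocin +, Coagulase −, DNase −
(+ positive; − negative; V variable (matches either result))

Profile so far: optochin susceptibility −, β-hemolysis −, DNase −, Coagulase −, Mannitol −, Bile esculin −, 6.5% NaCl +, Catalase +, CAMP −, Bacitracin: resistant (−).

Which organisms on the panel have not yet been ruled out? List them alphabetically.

6.5% NaCl +: excludes Streptococcus pneumoniae, Streptococcus bovis, Streptococcus mitis, Streptococcus pyogenes — 6 left.
Bile esculin −: excludes Enterococcus faecalis — 5 left.
Coagulase −: excludes Staphylococcus aureus — 4 left.
β-hemolysis −: all 4 remaining candidates are consistent.
Mannitol −: all 4 remaining candidates are consistent.
DNase −: all 4 remaining candidates are consistent.
optochin susceptibility −: all 4 remaining candidates are consistent.
CAMP −: all 4 remaining candidates are consistent.
Catalase +: all 4 remaining candidates are consistent.
Bacitracin −: excludes Micrococcus luteus — 3 left.

Staphylococcus epidermidis, Staphylococcus lugdunensis, Staphylococcus saprophyticus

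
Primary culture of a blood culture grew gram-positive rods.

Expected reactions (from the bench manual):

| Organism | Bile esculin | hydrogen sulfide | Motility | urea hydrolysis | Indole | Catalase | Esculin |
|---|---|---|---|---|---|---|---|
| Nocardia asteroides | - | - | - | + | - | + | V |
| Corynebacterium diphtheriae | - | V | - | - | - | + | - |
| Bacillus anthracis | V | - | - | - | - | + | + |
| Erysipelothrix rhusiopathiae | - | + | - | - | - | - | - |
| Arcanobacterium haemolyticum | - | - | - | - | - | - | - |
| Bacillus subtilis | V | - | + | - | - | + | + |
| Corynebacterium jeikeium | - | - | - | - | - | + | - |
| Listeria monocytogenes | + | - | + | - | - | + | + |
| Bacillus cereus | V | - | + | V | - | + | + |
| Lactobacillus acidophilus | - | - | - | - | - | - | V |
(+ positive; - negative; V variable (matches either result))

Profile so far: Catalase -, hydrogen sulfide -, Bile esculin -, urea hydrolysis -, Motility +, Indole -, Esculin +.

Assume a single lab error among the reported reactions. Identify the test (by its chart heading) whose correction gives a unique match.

Motility

As reported, no row in the chart matches all 7 reactions.
Reversing Esculin → still no organism matches.
Reversing hydrogen sulfide → still no organism matches.
Reversing Indole → still no organism matches.
Reversing Bile esculin → still no organism matches.
Reversing urea hydrolysis → still no organism matches.
Reversing Motility (to -) → unique match: Lactobacillus acidophilus.
Reversing Catalase → 2 organisms match (not unique).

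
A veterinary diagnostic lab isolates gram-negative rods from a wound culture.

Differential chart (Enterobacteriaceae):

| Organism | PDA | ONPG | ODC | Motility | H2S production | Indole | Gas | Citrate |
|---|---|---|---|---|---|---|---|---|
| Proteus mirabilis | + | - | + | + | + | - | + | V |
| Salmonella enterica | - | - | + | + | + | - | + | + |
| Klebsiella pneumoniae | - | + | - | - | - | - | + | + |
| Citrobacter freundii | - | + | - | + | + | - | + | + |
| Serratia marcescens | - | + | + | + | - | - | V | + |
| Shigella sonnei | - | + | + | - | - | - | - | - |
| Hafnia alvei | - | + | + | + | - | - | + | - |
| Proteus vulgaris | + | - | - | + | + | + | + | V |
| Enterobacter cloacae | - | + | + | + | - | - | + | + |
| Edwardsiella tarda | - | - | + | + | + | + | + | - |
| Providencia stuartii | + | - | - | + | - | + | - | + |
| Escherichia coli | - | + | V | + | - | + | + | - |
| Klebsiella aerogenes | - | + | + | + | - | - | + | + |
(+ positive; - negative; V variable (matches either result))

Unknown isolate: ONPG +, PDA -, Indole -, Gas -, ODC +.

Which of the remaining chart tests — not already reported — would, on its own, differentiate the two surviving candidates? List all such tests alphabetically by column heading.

Citrate, Motility

PDA -: excludes Proteus mirabilis, Proteus vulgaris, Providencia stuartii — 10 left.
ODC +: excludes Klebsiella pneumoniae, Citrobacter freundii — 8 left.
Indole -: excludes Edwardsiella tarda, Escherichia coli — 6 left.
ONPG +: excludes Salmonella enterica — 5 left.
Gas -: excludes Hafnia alvei, Enterobacter cloacae, Klebsiella aerogenes — 2 left.
Two candidates remain: Serratia marcescens and Shigella sonnei.
  Motility: Serratia marcescens +, Shigella sonnei - — discriminates.
  H2S production: - vs - — same for both, does not separate.
  Citrate: Serratia marcescens +, Shigella sonnei - — discriminates.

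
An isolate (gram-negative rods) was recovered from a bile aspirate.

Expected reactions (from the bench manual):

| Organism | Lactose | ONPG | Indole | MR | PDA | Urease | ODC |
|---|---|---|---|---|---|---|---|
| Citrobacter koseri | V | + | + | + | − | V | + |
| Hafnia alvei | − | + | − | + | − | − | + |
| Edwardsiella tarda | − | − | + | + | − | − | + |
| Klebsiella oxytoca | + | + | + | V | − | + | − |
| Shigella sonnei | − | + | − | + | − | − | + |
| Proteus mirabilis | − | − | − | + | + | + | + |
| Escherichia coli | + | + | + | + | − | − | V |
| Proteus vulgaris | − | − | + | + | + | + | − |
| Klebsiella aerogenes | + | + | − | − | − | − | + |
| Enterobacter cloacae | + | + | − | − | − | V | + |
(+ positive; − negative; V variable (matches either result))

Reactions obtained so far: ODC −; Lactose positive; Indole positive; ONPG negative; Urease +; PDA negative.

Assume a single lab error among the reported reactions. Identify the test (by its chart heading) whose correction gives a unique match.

As reported, no row in the chart matches all 6 reactions.
Reversing Indole → still no organism matches.
Reversing ONPG (to +) → unique match: Klebsiella oxytoca.
Reversing ODC → still no organism matches.
Reversing PDA → still no organism matches.
Reversing Urease → still no organism matches.
Reversing Lactose → still no organism matches.

ONPG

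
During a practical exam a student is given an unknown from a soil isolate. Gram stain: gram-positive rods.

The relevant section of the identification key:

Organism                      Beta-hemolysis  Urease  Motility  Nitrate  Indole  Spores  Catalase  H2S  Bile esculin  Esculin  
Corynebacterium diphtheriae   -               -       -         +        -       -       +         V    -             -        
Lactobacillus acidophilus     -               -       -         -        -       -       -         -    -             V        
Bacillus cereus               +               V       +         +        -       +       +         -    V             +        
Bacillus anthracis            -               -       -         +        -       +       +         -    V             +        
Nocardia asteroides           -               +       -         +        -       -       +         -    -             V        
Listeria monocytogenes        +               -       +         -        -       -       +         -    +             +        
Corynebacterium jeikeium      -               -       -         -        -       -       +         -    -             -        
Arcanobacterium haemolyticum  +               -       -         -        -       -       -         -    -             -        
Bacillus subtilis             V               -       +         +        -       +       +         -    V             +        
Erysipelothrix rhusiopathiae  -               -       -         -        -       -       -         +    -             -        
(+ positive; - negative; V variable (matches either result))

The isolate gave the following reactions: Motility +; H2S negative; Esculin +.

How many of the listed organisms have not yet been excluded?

Esculin +: excludes Corynebacterium diphtheriae, Corynebacterium jeikeium, Arcanobacterium haemolyticum, Erysipelothrix rhusiopathiae — 6 left.
Motility +: excludes Lactobacillus acidophilus, Bacillus anthracis, Nocardia asteroides — 3 left.
H2S -: all 3 remaining candidates are consistent.
Still consistent: Bacillus cereus, Bacillus subtilis, Listeria monocytogenes.

3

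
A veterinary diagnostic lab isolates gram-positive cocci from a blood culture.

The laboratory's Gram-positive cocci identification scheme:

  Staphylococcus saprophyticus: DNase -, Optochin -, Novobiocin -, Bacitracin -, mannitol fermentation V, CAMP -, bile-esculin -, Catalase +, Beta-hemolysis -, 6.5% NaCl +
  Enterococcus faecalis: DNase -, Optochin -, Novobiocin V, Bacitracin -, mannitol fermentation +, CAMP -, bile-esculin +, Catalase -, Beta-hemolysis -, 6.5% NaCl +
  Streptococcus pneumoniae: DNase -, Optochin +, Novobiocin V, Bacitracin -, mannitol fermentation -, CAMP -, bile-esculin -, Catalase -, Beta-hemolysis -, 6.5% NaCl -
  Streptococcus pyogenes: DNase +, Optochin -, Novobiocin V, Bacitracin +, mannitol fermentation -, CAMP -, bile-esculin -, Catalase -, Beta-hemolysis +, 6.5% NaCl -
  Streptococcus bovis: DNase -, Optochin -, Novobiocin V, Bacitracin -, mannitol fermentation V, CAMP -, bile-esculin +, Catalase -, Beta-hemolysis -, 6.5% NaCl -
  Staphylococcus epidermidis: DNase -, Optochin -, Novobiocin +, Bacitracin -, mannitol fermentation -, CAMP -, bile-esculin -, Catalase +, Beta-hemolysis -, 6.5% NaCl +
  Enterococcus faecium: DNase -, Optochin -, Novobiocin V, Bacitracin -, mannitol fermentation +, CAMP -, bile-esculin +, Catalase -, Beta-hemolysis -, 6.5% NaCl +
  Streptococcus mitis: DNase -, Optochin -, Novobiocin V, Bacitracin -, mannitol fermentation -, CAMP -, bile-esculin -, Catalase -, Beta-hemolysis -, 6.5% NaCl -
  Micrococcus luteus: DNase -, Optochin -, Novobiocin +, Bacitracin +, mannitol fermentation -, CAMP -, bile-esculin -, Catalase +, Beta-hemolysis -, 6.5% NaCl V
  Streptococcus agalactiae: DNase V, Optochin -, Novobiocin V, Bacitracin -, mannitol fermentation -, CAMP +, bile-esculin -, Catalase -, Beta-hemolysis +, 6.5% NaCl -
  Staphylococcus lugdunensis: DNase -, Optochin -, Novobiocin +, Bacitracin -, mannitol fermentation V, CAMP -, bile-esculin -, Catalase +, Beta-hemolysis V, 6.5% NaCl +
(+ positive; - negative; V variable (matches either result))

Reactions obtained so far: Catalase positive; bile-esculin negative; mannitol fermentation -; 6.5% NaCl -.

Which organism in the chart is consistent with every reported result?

6.5% NaCl -: excludes 5 organisms — 6 left.
Catalase +: excludes 5 organisms — 1 left.
bile-esculin -: the one remaining candidate is consistent.
mannitol fermentation -: the one remaining candidate is consistent.

Micrococcus luteus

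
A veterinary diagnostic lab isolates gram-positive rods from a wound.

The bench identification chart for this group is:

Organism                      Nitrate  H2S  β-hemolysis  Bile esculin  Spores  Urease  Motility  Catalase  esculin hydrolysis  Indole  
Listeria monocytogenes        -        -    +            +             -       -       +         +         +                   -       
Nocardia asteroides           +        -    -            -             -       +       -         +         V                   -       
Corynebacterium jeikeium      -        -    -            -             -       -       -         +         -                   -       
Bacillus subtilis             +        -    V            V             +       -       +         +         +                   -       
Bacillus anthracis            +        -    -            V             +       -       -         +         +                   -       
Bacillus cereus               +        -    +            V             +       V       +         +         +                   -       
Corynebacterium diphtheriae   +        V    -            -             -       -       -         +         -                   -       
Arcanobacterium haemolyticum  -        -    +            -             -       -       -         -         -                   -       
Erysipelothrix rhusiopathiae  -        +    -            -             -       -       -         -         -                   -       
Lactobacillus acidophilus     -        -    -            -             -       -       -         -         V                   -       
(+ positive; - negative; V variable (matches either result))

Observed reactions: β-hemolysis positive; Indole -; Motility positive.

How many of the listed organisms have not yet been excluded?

3

Indole -: all 10 remaining candidates are consistent.
β-hemolysis +: excludes 6 organisms — 4 left.
Motility +: excludes Arcanobacterium haemolyticum — 3 left.
Still consistent: Bacillus cereus, Bacillus subtilis, Listeria monocytogenes.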